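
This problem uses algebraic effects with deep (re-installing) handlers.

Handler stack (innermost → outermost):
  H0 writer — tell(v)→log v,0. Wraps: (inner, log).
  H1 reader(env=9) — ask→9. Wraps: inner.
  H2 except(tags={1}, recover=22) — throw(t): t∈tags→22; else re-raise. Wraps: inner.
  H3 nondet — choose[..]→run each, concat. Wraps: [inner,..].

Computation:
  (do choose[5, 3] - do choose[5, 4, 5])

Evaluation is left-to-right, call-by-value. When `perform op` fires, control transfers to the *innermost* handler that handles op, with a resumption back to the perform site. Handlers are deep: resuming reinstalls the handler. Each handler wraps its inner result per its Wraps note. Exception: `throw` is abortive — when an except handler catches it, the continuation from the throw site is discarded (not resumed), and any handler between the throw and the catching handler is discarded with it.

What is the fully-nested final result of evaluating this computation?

Answer: [(0, ()), (1, ()), (0, ()), (-2, ()), (-1, ()), (-2, ())]

Working:
choose[5, 3] @ H3
  branch[0] choose=5:
    choose[5, 4, 5] @ H3
      branch[0] choose=5:
        H0 returns (0, ())
        H1 returns (0, ())
        H2 returns (0, ())
        H3 returns [(0, ())]
      branch[1] choose=4:
        H0 returns (1, ())
        H1 returns (1, ())
        H2 returns (1, ())
        H3 returns [(1, ())]
      branch[2] choose=5:
        H0 returns (0, ())
        H1 returns (0, ())
        H2 returns (0, ())
        H3 returns [(0, ())]
  branch[1] choose=3:
    choose[5, 4, 5] @ H3
      branch[0] choose=5:
        H0 returns (-2, ())
        H1 returns (-2, ())
        H2 returns (-2, ())
        H3 returns [(-2, ())]
      branch[1] choose=4:
        H0 returns (-1, ())
        H1 returns (-1, ())
        H2 returns (-1, ())
        H3 returns [(-1, ())]
      branch[2] choose=5:
        H0 returns (-2, ())
        H1 returns (-2, ())
        H2 returns (-2, ())
        H3 returns [(-2, ())]
= [(0, ()), (1, ()), (0, ()), (-2, ()), (-1, ()), (-2, ())]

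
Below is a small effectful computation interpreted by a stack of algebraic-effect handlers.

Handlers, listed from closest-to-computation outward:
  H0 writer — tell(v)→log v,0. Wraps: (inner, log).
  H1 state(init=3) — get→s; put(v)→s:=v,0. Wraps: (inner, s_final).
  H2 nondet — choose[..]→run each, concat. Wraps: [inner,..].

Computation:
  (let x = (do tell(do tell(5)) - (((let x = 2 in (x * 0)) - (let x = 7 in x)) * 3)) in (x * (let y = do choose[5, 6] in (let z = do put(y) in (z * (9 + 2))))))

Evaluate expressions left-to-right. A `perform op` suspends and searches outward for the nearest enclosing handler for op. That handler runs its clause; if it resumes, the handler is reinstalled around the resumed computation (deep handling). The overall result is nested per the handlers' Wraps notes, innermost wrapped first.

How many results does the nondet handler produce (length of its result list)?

Answer: 2

Evaluation trace:
tell(5) @ H0 ⇒ log+=5
tell(0) @ H0 ⇒ log+=0
choose[5, 6] @ H2
  branch[0] choose=5:
    put(5) @ H1 ⇒ s:=5
    H0 returns (0, (5, 0))
    H1 returns ((0, (5, 0)), 5)
    H2 returns [((0, (5, 0)), 5)]
  branch[1] choose=6:
    put(6) @ H1 ⇒ s:=6
    H0 returns (0, (5, 0))
    H1 returns ((0, (5, 0)), 6)
    H2 returns [((0, (5, 0)), 6)]
= [((0, (5, 0)), 5), ((0, (5, 0)), 6)]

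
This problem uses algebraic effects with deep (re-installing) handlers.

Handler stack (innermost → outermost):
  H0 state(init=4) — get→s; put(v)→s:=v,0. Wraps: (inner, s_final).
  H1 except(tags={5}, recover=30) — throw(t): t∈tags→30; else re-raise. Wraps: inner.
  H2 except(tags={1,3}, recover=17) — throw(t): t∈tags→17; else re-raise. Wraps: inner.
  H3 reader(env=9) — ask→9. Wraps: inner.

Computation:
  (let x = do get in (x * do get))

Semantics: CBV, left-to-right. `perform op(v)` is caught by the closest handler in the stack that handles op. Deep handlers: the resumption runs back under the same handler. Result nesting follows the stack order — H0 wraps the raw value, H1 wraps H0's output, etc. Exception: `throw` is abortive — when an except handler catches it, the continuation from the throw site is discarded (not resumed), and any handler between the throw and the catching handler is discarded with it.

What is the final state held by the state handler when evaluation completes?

Evaluation trace:
get @ H0 ⇒ 4
get @ H0 ⇒ 4
H0 returns (16, 4)
H1 returns (16, 4)
H2 returns (16, 4)
H3 returns (16, 4)
= (16, 4)

Answer: 4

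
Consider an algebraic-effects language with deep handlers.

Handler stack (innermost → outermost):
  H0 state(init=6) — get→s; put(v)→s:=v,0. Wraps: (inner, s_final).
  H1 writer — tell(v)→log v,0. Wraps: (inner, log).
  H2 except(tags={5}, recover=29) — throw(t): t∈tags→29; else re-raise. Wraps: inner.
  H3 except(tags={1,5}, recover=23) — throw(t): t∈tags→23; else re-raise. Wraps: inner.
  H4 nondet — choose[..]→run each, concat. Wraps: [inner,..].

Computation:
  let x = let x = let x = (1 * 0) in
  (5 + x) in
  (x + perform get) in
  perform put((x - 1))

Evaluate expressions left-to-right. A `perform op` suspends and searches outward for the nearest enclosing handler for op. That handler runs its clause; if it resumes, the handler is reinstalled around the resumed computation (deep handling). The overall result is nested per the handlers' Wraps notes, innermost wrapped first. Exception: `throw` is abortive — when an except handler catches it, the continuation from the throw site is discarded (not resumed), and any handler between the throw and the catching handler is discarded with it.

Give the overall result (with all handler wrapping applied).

Answer: [((0, 10), ())]

Evaluation trace:
get @ H0 ⇒ 6
put(10) @ H0 ⇒ s:=10
H0 returns (0, 10)
H1 returns ((0, 10), ())
H2 returns ((0, 10), ())
H3 returns ((0, 10), ())
H4 returns [((0, 10), ())]
= [((0, 10), ())]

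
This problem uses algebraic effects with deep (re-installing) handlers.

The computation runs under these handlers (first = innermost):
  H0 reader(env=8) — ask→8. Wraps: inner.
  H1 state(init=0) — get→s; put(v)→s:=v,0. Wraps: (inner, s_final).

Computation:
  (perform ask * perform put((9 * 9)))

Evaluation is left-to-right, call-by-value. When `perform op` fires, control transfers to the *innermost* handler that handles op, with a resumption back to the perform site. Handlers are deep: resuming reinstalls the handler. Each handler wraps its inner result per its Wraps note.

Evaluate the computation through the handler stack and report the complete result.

Working:
ask @ H0 ⇒ 8
put(81) @ H1 ⇒ s:=81
H0 returns 0
H1 returns (0, 81)
= (0, 81)

Answer: (0, 81)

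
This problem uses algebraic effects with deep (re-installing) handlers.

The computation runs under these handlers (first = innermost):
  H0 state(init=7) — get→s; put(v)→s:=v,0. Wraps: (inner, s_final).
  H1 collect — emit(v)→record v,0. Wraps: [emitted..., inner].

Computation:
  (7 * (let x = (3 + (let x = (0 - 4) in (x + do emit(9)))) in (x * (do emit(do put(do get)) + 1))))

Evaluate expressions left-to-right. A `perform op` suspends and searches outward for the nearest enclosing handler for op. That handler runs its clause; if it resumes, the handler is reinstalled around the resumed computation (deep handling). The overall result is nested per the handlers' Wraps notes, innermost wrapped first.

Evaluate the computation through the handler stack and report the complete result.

Evaluation trace:
emit(9) @ H1 ⇒ out+=9
get @ H0 ⇒ 7
put(7) @ H0 ⇒ s:=7
emit(0) @ H1 ⇒ out+=0
H0 returns (-7, 7)
H1 returns [9, 0, (-7, 7)]
= [9, 0, (-7, 7)]

Answer: [9, 0, (-7, 7)]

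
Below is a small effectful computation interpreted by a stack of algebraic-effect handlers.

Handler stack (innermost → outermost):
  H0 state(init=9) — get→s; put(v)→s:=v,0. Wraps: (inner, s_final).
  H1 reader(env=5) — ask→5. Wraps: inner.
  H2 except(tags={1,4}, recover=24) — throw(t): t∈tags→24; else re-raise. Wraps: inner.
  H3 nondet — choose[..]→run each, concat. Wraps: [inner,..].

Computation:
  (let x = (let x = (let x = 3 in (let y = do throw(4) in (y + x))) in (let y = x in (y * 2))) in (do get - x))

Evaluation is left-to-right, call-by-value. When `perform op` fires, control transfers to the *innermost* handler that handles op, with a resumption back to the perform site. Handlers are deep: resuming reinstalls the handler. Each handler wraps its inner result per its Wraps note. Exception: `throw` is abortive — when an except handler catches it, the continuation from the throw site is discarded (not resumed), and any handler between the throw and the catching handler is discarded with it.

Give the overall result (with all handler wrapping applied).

Answer: [24]

Evaluation trace:
throw(4) @ H2 caught ⇒ 24
H3 returns [24]
= [24]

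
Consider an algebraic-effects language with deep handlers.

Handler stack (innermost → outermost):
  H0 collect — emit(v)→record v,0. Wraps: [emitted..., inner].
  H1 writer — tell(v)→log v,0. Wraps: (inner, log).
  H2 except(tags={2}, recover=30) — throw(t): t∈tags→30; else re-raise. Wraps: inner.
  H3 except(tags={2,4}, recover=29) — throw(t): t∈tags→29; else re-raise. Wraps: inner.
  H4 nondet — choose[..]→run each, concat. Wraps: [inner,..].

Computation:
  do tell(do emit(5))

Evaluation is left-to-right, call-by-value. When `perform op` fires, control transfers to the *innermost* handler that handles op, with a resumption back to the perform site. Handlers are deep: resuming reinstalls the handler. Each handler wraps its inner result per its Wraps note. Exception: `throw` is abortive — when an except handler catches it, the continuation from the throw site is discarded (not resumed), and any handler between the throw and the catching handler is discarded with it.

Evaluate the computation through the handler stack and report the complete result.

Answer: [([5, 0], (0))]

Working:
emit(5) @ H0 ⇒ out+=5
tell(0) @ H1 ⇒ log+=0
H0 returns [5, 0]
H1 returns ([5, 0], (0))
H2 returns ([5, 0], (0))
H3 returns ([5, 0], (0))
H4 returns [([5, 0], (0))]
= [([5, 0], (0))]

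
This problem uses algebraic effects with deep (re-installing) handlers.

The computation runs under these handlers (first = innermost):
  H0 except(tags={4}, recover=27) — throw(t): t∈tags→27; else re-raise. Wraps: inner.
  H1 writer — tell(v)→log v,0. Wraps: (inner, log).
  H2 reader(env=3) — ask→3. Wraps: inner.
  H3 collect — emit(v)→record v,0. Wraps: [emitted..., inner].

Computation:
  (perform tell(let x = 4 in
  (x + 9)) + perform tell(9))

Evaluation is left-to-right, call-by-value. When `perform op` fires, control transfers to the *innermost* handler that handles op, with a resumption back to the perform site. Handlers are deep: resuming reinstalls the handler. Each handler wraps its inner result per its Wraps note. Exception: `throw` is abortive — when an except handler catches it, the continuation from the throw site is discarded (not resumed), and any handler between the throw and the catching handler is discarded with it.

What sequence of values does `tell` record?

Answer: (13, 9)

Working:
tell(13) @ H1 ⇒ log+=13
tell(9) @ H1 ⇒ log+=9
H0 returns 0
H1 returns (0, (13, 9))
H2 returns (0, (13, 9))
H3 returns [(0, (13, 9))]
= [(0, (13, 9))]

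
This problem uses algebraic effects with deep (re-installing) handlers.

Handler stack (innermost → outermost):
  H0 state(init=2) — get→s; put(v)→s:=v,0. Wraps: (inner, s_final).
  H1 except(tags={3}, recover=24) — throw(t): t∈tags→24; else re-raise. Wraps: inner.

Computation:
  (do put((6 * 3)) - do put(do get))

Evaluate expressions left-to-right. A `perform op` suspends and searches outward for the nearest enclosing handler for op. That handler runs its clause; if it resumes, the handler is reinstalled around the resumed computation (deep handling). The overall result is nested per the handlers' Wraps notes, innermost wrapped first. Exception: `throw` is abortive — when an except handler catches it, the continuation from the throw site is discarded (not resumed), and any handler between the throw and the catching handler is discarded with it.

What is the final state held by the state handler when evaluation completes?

Answer: 18

Step-by-step:
put(18) @ H0 ⇒ s:=18
get @ H0 ⇒ 18
put(18) @ H0 ⇒ s:=18
H0 returns (0, 18)
H1 returns (0, 18)
= (0, 18)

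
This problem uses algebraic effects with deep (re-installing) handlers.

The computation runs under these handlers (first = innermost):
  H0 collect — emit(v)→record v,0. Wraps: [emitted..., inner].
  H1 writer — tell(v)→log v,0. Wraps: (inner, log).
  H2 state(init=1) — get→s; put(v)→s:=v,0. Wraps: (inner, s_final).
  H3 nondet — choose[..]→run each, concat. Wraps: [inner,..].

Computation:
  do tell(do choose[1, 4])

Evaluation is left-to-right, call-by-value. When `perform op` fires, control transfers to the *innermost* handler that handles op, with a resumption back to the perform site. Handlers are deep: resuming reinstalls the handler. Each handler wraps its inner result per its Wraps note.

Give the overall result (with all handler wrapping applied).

Step-by-step:
choose[1, 4] @ H3
  branch[0] choose=1:
    tell(1) @ H1 ⇒ log+=1
    H0 returns [0]
    H1 returns ([0], (1))
    H2 returns (([0], (1)), 1)
    H3 returns [(([0], (1)), 1)]
  branch[1] choose=4:
    tell(4) @ H1 ⇒ log+=4
    H0 returns [0]
    H1 returns ([0], (4))
    H2 returns (([0], (4)), 1)
    H3 returns [(([0], (4)), 1)]
= [(([0], (1)), 1), (([0], (4)), 1)]

Answer: [(([0], (1)), 1), (([0], (4)), 1)]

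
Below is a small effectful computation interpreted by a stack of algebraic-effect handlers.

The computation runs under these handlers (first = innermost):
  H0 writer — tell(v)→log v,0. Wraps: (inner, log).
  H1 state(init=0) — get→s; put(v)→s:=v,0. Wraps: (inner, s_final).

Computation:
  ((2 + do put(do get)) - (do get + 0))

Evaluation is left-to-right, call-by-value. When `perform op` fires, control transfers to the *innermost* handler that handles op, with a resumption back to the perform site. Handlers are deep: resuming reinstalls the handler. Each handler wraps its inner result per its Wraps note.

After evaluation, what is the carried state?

Answer: 0

Working:
get @ H1 ⇒ 0
put(0) @ H1 ⇒ s:=0
get @ H1 ⇒ 0
H0 returns (2, ())
H1 returns ((2, ()), 0)
= ((2, ()), 0)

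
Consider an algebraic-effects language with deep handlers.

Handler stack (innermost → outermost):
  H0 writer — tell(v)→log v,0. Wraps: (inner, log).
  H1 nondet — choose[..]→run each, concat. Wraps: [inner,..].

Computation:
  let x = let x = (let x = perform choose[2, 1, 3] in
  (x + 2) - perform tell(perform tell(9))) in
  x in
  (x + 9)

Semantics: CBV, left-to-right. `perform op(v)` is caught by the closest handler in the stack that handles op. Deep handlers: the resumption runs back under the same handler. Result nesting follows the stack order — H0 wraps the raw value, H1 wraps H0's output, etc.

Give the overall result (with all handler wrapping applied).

Step-by-step:
choose[2, 1, 3] @ H1
  branch[0] choose=2:
    tell(9) @ H0 ⇒ log+=9
    tell(0) @ H0 ⇒ log+=0
    H0 returns (13, (9, 0))
    H1 returns [(13, (9, 0))]
  branch[1] choose=1:
    tell(9) @ H0 ⇒ log+=9
    tell(0) @ H0 ⇒ log+=0
    H0 returns (12, (9, 0))
    H1 returns [(12, (9, 0))]
  branch[2] choose=3:
    tell(9) @ H0 ⇒ log+=9
    tell(0) @ H0 ⇒ log+=0
    H0 returns (14, (9, 0))
    H1 returns [(14, (9, 0))]
= [(13, (9, 0)), (12, (9, 0)), (14, (9, 0))]

Answer: [(13, (9, 0)), (12, (9, 0)), (14, (9, 0))]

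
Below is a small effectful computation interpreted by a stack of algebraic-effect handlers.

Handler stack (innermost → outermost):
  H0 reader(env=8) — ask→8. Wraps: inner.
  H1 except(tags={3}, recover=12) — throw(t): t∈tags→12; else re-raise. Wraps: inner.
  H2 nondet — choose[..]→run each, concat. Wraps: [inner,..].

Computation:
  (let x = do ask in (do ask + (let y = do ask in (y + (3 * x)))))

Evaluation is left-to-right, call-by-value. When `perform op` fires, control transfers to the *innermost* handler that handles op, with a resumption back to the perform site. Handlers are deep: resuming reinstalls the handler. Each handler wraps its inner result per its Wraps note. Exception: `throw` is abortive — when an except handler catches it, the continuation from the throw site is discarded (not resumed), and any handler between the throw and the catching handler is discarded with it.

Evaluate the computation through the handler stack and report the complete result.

Evaluation trace:
ask @ H0 ⇒ 8
ask @ H0 ⇒ 8
ask @ H0 ⇒ 8
H0 returns 40
H1 returns 40
H2 returns [40]
= [40]

Answer: [40]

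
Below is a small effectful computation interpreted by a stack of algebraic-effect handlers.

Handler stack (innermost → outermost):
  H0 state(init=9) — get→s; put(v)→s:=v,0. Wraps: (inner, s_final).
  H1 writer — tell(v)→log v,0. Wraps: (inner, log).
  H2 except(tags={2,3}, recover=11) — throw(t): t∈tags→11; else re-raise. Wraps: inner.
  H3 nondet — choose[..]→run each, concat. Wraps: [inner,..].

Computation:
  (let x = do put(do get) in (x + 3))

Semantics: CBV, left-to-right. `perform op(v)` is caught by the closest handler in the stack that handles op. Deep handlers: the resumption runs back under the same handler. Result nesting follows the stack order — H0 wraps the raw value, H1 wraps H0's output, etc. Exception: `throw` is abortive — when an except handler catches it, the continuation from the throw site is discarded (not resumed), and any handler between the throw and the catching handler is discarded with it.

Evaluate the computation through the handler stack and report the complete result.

Step-by-step:
get @ H0 ⇒ 9
put(9) @ H0 ⇒ s:=9
H0 returns (3, 9)
H1 returns ((3, 9), ())
H2 returns ((3, 9), ())
H3 returns [((3, 9), ())]
= [((3, 9), ())]

Answer: [((3, 9), ())]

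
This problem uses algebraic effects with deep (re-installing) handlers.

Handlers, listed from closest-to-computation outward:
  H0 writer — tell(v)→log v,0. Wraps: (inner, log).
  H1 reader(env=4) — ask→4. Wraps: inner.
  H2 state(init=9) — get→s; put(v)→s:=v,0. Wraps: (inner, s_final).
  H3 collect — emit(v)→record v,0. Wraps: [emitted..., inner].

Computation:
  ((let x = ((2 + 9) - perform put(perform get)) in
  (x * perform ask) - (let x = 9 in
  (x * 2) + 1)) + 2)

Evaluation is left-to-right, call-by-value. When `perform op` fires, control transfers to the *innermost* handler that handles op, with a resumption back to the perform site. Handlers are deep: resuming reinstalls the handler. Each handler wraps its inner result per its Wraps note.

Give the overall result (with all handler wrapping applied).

Answer: [((27, ()), 9)]

Step-by-step:
get @ H2 ⇒ 9
put(9) @ H2 ⇒ s:=9
ask @ H1 ⇒ 4
H0 returns (27, ())
H1 returns (27, ())
H2 returns ((27, ()), 9)
H3 returns [((27, ()), 9)]
= [((27, ()), 9)]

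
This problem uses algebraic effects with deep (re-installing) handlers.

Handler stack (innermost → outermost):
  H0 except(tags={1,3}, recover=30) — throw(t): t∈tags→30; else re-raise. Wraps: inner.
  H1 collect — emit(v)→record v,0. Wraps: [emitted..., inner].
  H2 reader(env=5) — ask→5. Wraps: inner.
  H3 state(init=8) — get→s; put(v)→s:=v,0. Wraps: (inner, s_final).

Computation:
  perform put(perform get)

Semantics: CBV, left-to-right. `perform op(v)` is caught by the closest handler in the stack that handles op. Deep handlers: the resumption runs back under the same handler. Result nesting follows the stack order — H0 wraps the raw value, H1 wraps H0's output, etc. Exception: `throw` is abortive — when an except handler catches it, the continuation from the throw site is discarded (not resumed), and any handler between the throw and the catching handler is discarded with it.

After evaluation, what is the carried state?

Answer: 8

Working:
get @ H3 ⇒ 8
put(8) @ H3 ⇒ s:=8
H0 returns 0
H1 returns [0]
H2 returns [0]
H3 returns ([0], 8)
= ([0], 8)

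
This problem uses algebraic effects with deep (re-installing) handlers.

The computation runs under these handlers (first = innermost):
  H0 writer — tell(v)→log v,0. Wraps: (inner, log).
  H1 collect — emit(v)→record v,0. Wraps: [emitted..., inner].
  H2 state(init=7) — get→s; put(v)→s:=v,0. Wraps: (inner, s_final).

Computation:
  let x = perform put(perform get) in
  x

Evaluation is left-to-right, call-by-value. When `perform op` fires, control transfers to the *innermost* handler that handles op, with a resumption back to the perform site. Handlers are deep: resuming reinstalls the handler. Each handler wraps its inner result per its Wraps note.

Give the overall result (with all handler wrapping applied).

Answer: ([(0, ())], 7)

Working:
get @ H2 ⇒ 7
put(7) @ H2 ⇒ s:=7
H0 returns (0, ())
H1 returns [(0, ())]
H2 returns ([(0, ())], 7)
= ([(0, ())], 7)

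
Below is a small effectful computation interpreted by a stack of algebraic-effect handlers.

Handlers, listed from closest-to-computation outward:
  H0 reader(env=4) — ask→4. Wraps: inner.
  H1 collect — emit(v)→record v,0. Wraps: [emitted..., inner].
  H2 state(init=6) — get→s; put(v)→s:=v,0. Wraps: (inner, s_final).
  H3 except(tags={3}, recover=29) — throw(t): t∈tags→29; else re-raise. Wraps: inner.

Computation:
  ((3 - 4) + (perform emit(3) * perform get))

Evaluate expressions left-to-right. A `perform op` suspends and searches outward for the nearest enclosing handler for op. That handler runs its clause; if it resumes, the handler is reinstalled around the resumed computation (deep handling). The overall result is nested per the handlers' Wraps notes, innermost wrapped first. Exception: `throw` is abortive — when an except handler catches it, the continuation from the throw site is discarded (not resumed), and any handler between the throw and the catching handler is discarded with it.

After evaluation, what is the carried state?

Answer: 6

Evaluation trace:
emit(3) @ H1 ⇒ out+=3
get @ H2 ⇒ 6
H0 returns -1
H1 returns [3, -1]
H2 returns ([3, -1], 6)
H3 returns ([3, -1], 6)
= ([3, -1], 6)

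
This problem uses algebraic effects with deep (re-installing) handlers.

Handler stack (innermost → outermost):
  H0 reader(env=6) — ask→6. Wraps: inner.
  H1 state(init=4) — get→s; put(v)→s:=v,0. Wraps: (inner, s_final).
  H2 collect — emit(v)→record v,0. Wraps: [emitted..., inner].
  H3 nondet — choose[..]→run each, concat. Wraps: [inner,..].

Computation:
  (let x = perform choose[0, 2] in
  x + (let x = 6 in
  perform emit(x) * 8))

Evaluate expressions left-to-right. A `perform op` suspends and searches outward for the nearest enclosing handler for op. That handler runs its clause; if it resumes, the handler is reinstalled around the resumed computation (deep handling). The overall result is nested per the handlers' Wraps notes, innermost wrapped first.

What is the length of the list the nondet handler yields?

Answer: 2

Step-by-step:
choose[0, 2] @ H3
  branch[0] choose=0:
    emit(6) @ H2 ⇒ out+=6
    H0 returns 0
    H1 returns (0, 4)
    H2 returns [6, (0, 4)]
    H3 returns [[6, (0, 4)]]
  branch[1] choose=2:
    emit(6) @ H2 ⇒ out+=6
    H0 returns 2
    H1 returns (2, 4)
    H2 returns [6, (2, 4)]
    H3 returns [[6, (2, 4)]]
= [[6, (0, 4)], [6, (2, 4)]]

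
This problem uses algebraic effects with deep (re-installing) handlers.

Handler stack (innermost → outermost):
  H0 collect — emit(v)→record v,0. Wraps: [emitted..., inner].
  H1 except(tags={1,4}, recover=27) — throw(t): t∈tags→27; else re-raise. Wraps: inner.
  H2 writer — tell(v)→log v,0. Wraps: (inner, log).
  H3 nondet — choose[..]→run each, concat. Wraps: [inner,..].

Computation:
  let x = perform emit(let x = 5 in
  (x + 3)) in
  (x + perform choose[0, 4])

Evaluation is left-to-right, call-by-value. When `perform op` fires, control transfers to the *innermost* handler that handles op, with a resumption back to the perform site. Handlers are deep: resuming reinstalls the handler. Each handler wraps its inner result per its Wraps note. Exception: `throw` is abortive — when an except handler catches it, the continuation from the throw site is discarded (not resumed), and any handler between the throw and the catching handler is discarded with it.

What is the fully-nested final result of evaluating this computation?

Evaluation trace:
emit(8) @ H0 ⇒ out+=8
choose[0, 4] @ H3
  branch[0] choose=0:
    H0 returns [8, 0]
    H1 returns [8, 0]
    H2 returns ([8, 0], ())
    H3 returns [([8, 0], ())]
  branch[1] choose=4:
    H0 returns [8, 4]
    H1 returns [8, 4]
    H2 returns ([8, 4], ())
    H3 returns [([8, 4], ())]
= [([8, 0], ()), ([8, 4], ())]

Answer: [([8, 0], ()), ([8, 4], ())]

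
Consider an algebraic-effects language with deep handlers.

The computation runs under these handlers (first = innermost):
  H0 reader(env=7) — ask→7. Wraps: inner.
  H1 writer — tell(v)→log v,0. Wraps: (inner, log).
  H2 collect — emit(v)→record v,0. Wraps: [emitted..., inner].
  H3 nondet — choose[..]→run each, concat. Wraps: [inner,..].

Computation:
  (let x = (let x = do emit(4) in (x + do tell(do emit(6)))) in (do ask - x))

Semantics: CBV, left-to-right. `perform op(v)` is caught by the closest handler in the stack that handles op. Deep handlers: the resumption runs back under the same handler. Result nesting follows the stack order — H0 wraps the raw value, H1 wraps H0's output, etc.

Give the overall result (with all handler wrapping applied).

Answer: [[4, 6, (7, (0))]]

Step-by-step:
emit(4) @ H2 ⇒ out+=4
emit(6) @ H2 ⇒ out+=6
tell(0) @ H1 ⇒ log+=0
ask @ H0 ⇒ 7
H0 returns 7
H1 returns (7, (0))
H2 returns [4, 6, (7, (0))]
H3 returns [[4, 6, (7, (0))]]
= [[4, 6, (7, (0))]]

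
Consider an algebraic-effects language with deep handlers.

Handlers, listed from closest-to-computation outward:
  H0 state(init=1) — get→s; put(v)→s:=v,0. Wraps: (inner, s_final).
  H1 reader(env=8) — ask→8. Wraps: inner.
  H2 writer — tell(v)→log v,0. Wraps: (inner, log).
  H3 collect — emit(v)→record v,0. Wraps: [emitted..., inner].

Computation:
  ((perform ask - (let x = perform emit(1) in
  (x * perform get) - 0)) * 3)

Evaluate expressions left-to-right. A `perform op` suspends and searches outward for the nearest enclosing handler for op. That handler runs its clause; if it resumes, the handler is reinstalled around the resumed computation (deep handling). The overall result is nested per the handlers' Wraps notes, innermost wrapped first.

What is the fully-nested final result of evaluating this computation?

Working:
ask @ H1 ⇒ 8
emit(1) @ H3 ⇒ out+=1
get @ H0 ⇒ 1
H0 returns (24, 1)
H1 returns (24, 1)
H2 returns ((24, 1), ())
H3 returns [1, ((24, 1), ())]
= [1, ((24, 1), ())]

Answer: [1, ((24, 1), ())]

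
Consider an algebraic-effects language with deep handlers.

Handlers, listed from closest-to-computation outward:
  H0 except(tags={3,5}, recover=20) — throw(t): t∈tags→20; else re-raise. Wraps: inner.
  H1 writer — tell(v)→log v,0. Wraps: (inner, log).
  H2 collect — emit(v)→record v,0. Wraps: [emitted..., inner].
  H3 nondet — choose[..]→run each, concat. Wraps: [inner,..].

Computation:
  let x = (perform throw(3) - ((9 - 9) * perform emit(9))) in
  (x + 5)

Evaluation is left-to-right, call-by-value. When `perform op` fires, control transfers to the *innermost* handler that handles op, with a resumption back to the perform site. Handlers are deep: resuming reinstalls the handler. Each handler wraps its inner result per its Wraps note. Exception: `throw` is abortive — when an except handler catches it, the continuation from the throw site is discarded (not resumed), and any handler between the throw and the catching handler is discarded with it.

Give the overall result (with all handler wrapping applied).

Answer: [[(20, ())]]

Evaluation trace:
throw(3) @ H0 caught ⇒ 20
H1 returns (20, ())
H2 returns [(20, ())]
H3 returns [[(20, ())]]
= [[(20, ())]]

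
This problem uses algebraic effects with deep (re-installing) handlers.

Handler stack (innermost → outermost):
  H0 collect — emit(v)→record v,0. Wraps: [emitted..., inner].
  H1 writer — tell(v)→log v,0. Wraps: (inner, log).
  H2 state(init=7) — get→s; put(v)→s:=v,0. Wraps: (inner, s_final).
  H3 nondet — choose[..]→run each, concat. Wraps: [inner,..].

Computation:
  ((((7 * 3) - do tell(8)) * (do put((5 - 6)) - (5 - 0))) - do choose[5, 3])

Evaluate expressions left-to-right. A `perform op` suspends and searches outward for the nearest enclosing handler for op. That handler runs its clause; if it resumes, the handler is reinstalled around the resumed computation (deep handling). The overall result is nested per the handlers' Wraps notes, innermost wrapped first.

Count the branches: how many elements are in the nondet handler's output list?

Answer: 2

Step-by-step:
tell(8) @ H1 ⇒ log+=8
put(-1) @ H2 ⇒ s:=-1
choose[5, 3] @ H3
  branch[0] choose=5:
    H0 returns [-110]
    H1 returns ([-110], (8))
    H2 returns (([-110], (8)), -1)
    H3 returns [(([-110], (8)), -1)]
  branch[1] choose=3:
    H0 returns [-108]
    H1 returns ([-108], (8))
    H2 returns (([-108], (8)), -1)
    H3 returns [(([-108], (8)), -1)]
= [(([-110], (8)), -1), (([-108], (8)), -1)]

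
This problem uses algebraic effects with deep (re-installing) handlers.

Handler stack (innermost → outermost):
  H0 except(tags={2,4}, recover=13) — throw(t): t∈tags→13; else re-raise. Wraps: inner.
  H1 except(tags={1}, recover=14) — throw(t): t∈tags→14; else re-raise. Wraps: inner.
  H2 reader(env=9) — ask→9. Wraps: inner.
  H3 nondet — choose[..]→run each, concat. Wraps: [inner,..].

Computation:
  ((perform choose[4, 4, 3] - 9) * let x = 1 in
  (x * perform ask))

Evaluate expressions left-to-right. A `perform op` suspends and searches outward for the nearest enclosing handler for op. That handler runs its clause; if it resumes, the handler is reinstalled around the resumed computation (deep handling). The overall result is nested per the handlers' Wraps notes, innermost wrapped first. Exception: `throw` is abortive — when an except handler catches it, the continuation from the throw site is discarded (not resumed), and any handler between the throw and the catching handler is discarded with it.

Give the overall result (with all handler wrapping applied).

Evaluation trace:
choose[4, 4, 3] @ H3
  branch[0] choose=4:
    ask @ H2 ⇒ 9
    H0 returns -45
    H1 returns -45
    H2 returns -45
    H3 returns [-45]
  branch[1] choose=4:
    ask @ H2 ⇒ 9
    H0 returns -45
    H1 returns -45
    H2 returns -45
    H3 returns [-45]
  branch[2] choose=3:
    ask @ H2 ⇒ 9
    H0 returns -54
    H1 returns -54
    H2 returns -54
    H3 returns [-54]
= [-45, -45, -54]

Answer: [-45, -45, -54]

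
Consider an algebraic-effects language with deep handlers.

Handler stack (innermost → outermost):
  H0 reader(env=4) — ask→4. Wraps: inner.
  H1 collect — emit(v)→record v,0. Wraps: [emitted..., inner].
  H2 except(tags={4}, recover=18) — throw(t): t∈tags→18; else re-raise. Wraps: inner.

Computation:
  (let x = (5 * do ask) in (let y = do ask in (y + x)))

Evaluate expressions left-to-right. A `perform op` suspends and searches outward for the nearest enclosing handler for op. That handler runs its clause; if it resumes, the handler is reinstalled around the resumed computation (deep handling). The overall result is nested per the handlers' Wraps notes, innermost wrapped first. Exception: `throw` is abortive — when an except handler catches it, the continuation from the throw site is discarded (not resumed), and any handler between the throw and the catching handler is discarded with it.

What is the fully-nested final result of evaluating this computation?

Answer: [24]

Working:
ask @ H0 ⇒ 4
ask @ H0 ⇒ 4
H0 returns 24
H1 returns [24]
H2 returns [24]
= [24]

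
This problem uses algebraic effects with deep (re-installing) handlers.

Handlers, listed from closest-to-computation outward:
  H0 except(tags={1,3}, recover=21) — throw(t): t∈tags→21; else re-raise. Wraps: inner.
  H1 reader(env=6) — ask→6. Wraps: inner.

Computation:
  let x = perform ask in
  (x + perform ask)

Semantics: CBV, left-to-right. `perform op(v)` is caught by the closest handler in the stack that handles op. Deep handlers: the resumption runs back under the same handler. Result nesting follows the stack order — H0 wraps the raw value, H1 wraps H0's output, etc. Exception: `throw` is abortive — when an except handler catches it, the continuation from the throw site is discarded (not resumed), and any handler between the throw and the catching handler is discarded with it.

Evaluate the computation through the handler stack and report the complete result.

Step-by-step:
ask @ H1 ⇒ 6
ask @ H1 ⇒ 6
H0 returns 12
H1 returns 12
= 12

Answer: 12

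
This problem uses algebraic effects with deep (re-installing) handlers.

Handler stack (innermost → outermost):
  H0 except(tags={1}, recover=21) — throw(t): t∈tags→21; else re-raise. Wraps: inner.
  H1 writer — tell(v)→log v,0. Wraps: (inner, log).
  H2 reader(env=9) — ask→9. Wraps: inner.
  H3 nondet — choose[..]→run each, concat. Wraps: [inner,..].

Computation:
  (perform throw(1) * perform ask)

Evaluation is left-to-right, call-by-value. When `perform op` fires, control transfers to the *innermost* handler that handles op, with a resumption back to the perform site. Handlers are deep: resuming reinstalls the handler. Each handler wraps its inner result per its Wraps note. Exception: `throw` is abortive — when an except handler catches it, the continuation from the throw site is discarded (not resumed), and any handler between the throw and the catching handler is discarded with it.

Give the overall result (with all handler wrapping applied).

Step-by-step:
throw(1) @ H0 caught ⇒ 21
H1 returns (21, ())
H2 returns (21, ())
H3 returns [(21, ())]
= [(21, ())]

Answer: [(21, ())]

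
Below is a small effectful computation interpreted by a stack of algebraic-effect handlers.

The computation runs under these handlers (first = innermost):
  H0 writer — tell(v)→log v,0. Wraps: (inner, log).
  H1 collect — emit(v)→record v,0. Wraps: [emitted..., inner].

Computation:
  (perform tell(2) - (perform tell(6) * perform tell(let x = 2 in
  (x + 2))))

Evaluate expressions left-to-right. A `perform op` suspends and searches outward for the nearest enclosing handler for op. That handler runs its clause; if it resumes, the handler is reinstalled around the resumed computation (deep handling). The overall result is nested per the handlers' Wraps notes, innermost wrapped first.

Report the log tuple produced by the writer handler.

Evaluation trace:
tell(2) @ H0 ⇒ log+=2
tell(6) @ H0 ⇒ log+=6
tell(4) @ H0 ⇒ log+=4
H0 returns (0, (2, 6, 4))
H1 returns [(0, (2, 6, 4))]
= [(0, (2, 6, 4))]

Answer: (2, 6, 4)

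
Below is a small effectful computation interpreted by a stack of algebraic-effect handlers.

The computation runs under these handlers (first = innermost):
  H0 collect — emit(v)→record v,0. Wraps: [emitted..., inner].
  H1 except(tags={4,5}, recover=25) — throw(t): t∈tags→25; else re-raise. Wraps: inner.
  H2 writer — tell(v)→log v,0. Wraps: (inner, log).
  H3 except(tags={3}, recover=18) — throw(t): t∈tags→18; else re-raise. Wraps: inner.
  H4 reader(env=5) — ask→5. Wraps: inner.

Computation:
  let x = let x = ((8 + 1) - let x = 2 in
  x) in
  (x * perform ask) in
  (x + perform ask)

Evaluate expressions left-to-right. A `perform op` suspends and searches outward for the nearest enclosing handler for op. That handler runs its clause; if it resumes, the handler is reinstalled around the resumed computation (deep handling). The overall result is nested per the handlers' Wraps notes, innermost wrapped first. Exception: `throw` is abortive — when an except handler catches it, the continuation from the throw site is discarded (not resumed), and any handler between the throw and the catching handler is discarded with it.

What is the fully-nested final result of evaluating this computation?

Evaluation trace:
ask @ H4 ⇒ 5
ask @ H4 ⇒ 5
H0 returns [40]
H1 returns [40]
H2 returns ([40], ())
H3 returns ([40], ())
H4 returns ([40], ())
= ([40], ())

Answer: ([40], ())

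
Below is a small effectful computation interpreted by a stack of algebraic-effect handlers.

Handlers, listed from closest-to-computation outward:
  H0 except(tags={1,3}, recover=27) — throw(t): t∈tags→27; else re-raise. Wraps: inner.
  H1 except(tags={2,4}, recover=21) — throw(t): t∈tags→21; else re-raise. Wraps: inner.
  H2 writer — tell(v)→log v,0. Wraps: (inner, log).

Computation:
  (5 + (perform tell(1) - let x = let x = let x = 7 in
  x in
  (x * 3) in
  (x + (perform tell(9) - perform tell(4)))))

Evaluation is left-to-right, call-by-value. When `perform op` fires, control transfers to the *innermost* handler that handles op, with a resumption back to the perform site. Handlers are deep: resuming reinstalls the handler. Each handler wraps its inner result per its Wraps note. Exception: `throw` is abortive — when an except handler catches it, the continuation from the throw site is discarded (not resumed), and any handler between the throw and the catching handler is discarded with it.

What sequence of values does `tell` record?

Step-by-step:
tell(1) @ H2 ⇒ log+=1
tell(9) @ H2 ⇒ log+=9
tell(4) @ H2 ⇒ log+=4
H0 returns -16
H1 returns -16
H2 returns (-16, (1, 9, 4))
= (-16, (1, 9, 4))

Answer: (1, 9, 4)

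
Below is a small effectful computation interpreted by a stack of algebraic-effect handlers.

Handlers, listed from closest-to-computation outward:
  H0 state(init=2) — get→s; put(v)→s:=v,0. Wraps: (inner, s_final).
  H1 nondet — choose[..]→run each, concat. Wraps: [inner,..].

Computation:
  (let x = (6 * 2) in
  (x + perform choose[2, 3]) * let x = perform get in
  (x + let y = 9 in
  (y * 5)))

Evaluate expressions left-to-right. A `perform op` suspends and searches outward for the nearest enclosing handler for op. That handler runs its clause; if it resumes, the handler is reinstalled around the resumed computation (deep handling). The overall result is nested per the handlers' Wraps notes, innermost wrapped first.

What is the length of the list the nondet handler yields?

Answer: 2

Step-by-step:
choose[2, 3] @ H1
  branch[0] choose=2:
    get @ H0 ⇒ 2
    H0 returns (658, 2)
    H1 returns [(658, 2)]
  branch[1] choose=3:
    get @ H0 ⇒ 2
    H0 returns (705, 2)
    H1 returns [(705, 2)]
= [(658, 2), (705, 2)]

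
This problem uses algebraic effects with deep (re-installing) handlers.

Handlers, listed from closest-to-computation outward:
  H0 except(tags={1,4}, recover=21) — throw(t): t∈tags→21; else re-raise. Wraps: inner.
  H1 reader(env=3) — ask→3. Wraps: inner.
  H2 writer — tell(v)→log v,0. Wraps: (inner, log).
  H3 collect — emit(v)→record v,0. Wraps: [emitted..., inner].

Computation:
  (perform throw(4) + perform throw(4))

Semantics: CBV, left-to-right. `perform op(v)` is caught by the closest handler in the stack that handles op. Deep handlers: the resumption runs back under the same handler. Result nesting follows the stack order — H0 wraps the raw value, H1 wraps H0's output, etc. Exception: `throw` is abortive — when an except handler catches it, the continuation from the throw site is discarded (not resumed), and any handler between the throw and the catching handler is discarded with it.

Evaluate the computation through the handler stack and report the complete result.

Answer: [(21, ())]

Evaluation trace:
throw(4) @ H0 caught ⇒ 21
H1 returns 21
H2 returns (21, ())
H3 returns [(21, ())]
= [(21, ())]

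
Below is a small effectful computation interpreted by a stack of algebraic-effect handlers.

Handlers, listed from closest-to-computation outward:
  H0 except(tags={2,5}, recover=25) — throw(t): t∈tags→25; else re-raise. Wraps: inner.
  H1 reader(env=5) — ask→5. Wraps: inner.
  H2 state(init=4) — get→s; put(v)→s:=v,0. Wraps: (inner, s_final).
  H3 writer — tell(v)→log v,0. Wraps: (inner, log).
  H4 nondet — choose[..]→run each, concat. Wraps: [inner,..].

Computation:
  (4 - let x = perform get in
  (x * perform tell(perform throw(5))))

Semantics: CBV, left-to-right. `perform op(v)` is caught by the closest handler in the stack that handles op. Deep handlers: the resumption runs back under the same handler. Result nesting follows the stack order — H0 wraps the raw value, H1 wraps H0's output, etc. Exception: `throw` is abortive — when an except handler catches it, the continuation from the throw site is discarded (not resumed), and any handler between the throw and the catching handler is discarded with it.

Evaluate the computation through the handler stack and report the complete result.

Evaluation trace:
get @ H2 ⇒ 4
throw(5) @ H0 caught ⇒ 25
H1 returns 25
H2 returns (25, 4)
H3 returns ((25, 4), ())
H4 returns [((25, 4), ())]
= [((25, 4), ())]

Answer: [((25, 4), ())]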